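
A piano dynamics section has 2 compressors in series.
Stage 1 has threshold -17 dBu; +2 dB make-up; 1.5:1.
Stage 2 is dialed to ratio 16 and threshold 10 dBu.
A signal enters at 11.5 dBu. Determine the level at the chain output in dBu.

Stage 1: 28.5 dB above -17 dBu, reduced 1.5:1 to 19 dB above → 2 dBu; +2 dB make-up → 4 dBu.
Stage 2: 4 dBu is at or below the 10 dBu threshold — no compression; output 4 dBu.

4 dBu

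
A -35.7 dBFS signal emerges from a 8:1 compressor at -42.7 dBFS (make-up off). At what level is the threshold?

Gain reduction = -35.7 − (-42.7) = 7 dB; output overshoot = GR / (R − 1) = 7 / 7 = 1 dB.
Threshold = output − output overshoot = -42.7 − 1 = -43.7 dBFS.

-43.7 dBFS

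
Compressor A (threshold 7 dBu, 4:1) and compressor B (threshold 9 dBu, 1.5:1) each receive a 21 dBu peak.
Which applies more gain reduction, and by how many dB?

A, by 6.5 dB

A: 14 dB over, compressed to 3.5 dB over, so 10.5 dB of GR.
B: 12 dB over, compressed to 8 dB over, so 4 dB of GR.
A applies 6.5 dB more gain reduction.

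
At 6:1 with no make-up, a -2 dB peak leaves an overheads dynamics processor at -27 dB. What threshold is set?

-32 dB

Gain reduction = -2 − (-27) = 25 dB; output overshoot = GR / (R − 1) = 25 / 5 = 5 dB.
Threshold = output − output overshoot = -27 − 5 = -32 dB.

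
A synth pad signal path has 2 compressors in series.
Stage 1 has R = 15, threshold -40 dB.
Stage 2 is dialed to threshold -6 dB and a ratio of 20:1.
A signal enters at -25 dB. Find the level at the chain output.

-39 dB

Stage 1: -25 dB is 15 dB over -40 dB; at 15:1 that becomes 1 dB over, giving -39 dB.
Stage 2: below threshold (-39 ≤ -6); passes unchanged; output -39 dB.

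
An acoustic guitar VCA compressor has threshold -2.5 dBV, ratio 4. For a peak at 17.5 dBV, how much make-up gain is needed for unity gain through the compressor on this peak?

Overshoot 20 dB → 20/4 = 5 dB after compression, so the compressed level is -2.5 + 5 = 2.5 dBV.
Make-up = target − compressed = 17.5 − 2.5 = 15 dB.

15 dB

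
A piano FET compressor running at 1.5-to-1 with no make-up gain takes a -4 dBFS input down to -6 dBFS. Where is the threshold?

-10 dBFS

Input is 6 dB above T (since output overshoot × R = input overshoot: (-6 − T)·1.5 = -4 − T gives T = -10 dBFS).
Check: -10 + (-4 − (-10))/1.5 = -10 + 4 = -6 dBFS. ✓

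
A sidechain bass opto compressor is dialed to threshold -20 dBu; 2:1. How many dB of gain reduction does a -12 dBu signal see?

-12 dBu exceeds the threshold by 8 dB.
At 2:1, output sits 8/2 = 4 dB above threshold.
GR = overshoot in − overshoot out = 8 − 4 = 4 dB.

4 dB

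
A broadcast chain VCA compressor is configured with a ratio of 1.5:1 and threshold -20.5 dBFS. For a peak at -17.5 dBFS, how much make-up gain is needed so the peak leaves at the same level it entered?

1 dB

Without make-up, output = threshold + overshoot/1.5 = -20.5 + 2 = -18.5 dBFS.
Gap to target: 1 dB.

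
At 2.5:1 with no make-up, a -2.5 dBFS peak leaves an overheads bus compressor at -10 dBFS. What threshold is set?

-15 dBFS

Let T be the threshold. Output overshoot = (input overshoot)/R, so -10 − T = (-2.5 − T)/2.5.
2.5·(-10 − T) = -2.5 − T → 1.5·T = -25 − (-2.5) = -22.5.
T = -22.5/1.5 = -15 dBFS.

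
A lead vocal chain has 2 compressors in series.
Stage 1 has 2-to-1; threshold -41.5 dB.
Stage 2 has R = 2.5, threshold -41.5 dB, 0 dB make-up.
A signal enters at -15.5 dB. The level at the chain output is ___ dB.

Stage 1: overshoot 26 dB → 26/2 = 13 dB → -28.5 dB.
Stage 2: overshoot 13 dB → 13/2.5 = 5.2 dB → -36.3 dB.

-36.3 dB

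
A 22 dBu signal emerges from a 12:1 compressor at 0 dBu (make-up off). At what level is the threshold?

-2 dBu

Gain reduction = 22 − 0 = 22 dB; output overshoot = GR / (R − 1) = 22 / 11 = 2 dB.
Threshold = output − output overshoot = 0 − 2 = -2 dBu.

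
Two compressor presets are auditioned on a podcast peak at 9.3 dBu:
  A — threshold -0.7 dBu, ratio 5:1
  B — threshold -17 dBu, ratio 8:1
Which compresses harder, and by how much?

B, by 15.0125 dB

A: GR = 10 − 10/5 = 8 dB.
B: GR = 26.3 − 26.3/8 = 23.0125 dB.
B applies 15.0125 dB more gain reduction.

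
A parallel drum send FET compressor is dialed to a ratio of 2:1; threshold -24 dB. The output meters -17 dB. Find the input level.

That's 7 dB above the -24 dB threshold.
Undo the ratio: input overshoot = 7 × 2 = 14 dB, giving input = -10 dB.

-10 dB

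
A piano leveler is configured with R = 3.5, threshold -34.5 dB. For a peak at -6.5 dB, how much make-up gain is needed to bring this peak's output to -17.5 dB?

The peak compresses to -34.5 + 28/3.5 = -26.5 dB.
To reach -17.5 dB requires -17.5 − (-26.5) = 9 dB of make-up.

9 dB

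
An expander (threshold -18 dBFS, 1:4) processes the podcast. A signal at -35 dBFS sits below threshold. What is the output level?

The input is 17 dB below the -18 dBFS threshold.
A 1:4 expander multiplies undershoot by 4: 17 × 4 = 68 dB below threshold.
Output = -18 − 68 = -86 dBFS.

-86 dBFS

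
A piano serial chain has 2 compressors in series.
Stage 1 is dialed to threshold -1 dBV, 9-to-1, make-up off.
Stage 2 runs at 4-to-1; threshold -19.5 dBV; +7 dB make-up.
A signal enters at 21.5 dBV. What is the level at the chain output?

-7.25 dBV

Stage 1: 21.5 dBV is 22.5 dB over -1 dBV; at 9:1 that becomes 2.5 dB over, giving 1.5 dBV.
Stage 2: 1.5 dBV is 21 dB over -19.5 dBV; at 4:1 that becomes 5.25 dB over, giving -14.25 dBV; +7 dB make-up → -7.25 dBV.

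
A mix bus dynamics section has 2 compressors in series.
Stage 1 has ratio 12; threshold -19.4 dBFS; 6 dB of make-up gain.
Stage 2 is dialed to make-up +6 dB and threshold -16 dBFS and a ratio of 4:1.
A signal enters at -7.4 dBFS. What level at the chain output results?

-9.1 dBFS

Stage 1: -7.4 dBFS is 12 dB over -19.4 dBFS; at 12:1 that becomes 1 dB over, giving -18.4 dBFS; +6 dB make-up → -12.4 dBFS.
Stage 2: 3.6 dB above -16 dBFS, reduced 4:1 to 0.9 dB above → -15.1 dBFS; +6 dB make-up → -9.1 dBFS.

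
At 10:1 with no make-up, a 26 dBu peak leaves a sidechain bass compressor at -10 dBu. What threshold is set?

Let T be the threshold. Output overshoot = (input overshoot)/R, so -10 − T = (26 − T)/10.
10·(-10 − T) = 26 − T → 9·T = -100 − 26 = -126.
T = -126/9 = -14 dBu.

-14 dBu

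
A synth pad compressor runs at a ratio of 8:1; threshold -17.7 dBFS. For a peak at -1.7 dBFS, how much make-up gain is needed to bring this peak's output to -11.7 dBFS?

4 dB

Without make-up, output = threshold + overshoot/8 = -17.7 + 2 = -15.7 dBFS.
Gap to target: 4 dB.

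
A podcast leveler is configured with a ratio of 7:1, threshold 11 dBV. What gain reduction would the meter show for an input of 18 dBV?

The signal is 7 dB above threshold.
A 7:1 ratio leaves 1 dB of that excess.
Gain reduction = 7 − 1 = 6 dB.

6 dB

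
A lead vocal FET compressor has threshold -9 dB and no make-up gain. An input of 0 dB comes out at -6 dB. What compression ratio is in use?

Input overshoot = 0 − (-9) = 9 dB; output overshoot = -6 − (-9) = 3 dB.
Ratio = 9 / 3 = 3.

3:1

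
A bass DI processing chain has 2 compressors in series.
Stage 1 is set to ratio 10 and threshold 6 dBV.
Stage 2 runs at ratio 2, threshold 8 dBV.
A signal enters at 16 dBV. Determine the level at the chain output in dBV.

7 dBV

Stage 1: 10 dB above 6 dBV, reduced 10:1 to 1 dB above → 7 dBV.
Stage 2: 7 dBV is at or below the 8 dBV threshold — no compression; output 7 dBV.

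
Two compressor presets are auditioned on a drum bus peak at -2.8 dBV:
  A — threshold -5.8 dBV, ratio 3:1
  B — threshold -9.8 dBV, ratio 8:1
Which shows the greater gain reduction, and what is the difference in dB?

A: 3 dB over, compressed to 1 dB over, so 2 dB of GR.
B: 7 dB over, compressed to 0.875 dB over, so 6.125 dB of GR.
B applies 4.125 dB more gain reduction.

B, by 4.125 dB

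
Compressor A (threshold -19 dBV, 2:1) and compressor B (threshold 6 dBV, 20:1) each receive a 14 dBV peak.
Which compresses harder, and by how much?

A: GR = 33 − 33/2 = 16.5 dB.
B: GR = 8 − 8/20 = 7.6 dB.
A applies 8.9 dB more gain reduction.

A, by 8.9 dB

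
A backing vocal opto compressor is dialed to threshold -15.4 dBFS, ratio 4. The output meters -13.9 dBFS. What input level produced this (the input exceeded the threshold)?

-9.4 dBFS

That's 1.5 dB above the -15.4 dBFS threshold.
Input overshoot = R × output overshoot = 6 dB → input = -15.4 + 6 = -9.4 dBFS.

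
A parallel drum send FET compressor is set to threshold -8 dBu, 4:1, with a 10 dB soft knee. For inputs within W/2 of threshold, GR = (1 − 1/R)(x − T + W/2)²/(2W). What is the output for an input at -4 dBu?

-7.0375 dBu

x − T + W/2 = -4 − (-8) + 5 = 9.
GR = (1 − 1/4) × 9² / 20 = 0.75 × 81 / 20 = 3.0375 dB.
Output = -4 − 3.0375 = -7.0375 dBu.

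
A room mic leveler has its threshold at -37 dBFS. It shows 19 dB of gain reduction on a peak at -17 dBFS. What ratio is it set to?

Input overshoot = -17 − (-37) = 20 dB.
Output overshoot = 20 − 19 = 1 dB.
Ratio = input overshoot / output overshoot = 20 / 1 = 20.

20:1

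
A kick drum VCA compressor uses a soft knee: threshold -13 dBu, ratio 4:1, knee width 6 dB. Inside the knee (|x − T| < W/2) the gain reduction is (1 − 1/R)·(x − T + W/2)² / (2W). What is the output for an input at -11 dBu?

x − T + W/2 = -11 − (-13) + 3 = 5.
GR = (1 − 1/4) × 5² / 12 = 0.75 × 25 / 12 = 1.5625 dB.
Output = -11 − 1.5625 = -12.5625 dBu.

-12.5625 dBu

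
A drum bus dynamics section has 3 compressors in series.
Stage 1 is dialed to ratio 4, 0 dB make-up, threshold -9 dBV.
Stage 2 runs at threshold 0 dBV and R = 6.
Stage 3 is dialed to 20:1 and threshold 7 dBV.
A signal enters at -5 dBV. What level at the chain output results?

-8 dBV

Stage 1: -5 dBV is 4 dB over -9 dBV; at 4:1 that becomes 1 dB over, giving -8 dBV.
Stage 2: below threshold (-8 ≤ 0); passes unchanged; output -8 dBV.
Stage 3: -8 dBV is at or below the 7 dBV threshold — no compression; output -8 dBV.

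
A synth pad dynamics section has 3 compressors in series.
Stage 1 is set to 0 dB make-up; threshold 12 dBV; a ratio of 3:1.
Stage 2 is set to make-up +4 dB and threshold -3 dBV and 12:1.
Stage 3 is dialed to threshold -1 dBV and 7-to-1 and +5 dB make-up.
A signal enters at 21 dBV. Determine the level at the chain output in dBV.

4.5 dBV

Stage 1: 9 dB above 12 dBV, reduced 3:1 to 3 dB above → 15 dBV.
Stage 2: 18 dB above -3 dBV, reduced 12:1 to 1.5 dB above → -1.5 dBV; +4 dB make-up → 2.5 dBV.
Stage 3: 3.5 dB above -1 dBV, reduced 7:1 to 0.5 dB above → -0.5 dBV; +5 dB make-up → 4.5 dBV.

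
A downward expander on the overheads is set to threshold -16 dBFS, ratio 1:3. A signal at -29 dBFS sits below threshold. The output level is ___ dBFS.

-55 dBFS

Undershoot = (-16) − (-29) = 13 dB.
At 1:3, that expands to 39 dB under threshold.
Output = -16 − 39 = -55 dBFS.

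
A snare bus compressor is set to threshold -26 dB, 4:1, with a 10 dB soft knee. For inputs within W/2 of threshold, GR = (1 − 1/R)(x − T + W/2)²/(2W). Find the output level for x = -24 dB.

-25.8375 dB

x − T + W/2 = -24 − (-26) + 5 = 7.
GR = (1 − 1/4) × 7² / 20 = 0.75 × 49 / 20 = 1.8375 dB.
Output = -24 − 1.8375 = -25.8375 dB.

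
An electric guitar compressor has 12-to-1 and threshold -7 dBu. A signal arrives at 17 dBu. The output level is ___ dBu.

17 dBu sits 24 dB over threshold.
The 24 dB excess becomes 2 dB after 12:1 reduction.
That puts the output at -5 dBu.

-5 dBu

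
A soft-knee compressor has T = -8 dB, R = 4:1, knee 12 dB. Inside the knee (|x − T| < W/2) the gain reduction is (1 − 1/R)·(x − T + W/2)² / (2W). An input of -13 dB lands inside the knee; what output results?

x − T + W/2 = -13 − (-8) + 6 = 1.
GR = (1 − 1/4) × 1² / 24 = 0.75 × 1 / 24 = 0.03125 dB.
Output = -13 − 0.03125 = -13.03125 dB.

-13.03125 dB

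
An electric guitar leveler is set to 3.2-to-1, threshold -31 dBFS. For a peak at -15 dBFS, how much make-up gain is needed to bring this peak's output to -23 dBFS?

Without make-up, output = threshold + overshoot/3.2 = -31 + 5 = -26 dBFS.
Gap to target: 3 dB.

3 dB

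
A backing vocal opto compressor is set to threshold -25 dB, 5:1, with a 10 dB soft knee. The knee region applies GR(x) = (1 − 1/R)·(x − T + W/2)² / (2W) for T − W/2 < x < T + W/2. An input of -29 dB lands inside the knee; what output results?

x − T + W/2 = -29 − (-25) + 5 = 1.
GR = (1 − 1/5) × 1² / 20 = 0.8 × 1 / 20 = 0.04 dB.
Output = -29 − 0.04 = -29.04 dB.

-29.04 dB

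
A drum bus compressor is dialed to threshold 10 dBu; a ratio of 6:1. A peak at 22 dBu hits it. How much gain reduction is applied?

22 dBu exceeds the threshold by 12 dB.
After 6:1 compression the overshoot becomes 12/6 = 2 dB.
GR = overshoot in − overshoot out = 12 − 2 = 10 dB.

10 dB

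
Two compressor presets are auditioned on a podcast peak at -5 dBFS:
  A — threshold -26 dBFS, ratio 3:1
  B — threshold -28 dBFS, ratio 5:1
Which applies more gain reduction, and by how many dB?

A: 21 dB over, compressed to 7 dB over, so 14 dB of GR.
B: 23 dB over, compressed to 4.6 dB over, so 18.4 dB of GR.
B applies 4.4 dB more gain reduction.

B, by 4.4 dB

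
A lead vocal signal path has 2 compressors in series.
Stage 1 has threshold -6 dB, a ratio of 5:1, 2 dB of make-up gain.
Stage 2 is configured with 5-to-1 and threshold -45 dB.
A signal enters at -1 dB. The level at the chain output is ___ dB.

-36.6 dB

Stage 1: 5 dB above -6 dB, reduced 5:1 to 1 dB above → -5 dB; +2 dB make-up → -3 dB.
Stage 2: overshoot 42 dB → 42/5 = 8.4 dB → -36.6 dB.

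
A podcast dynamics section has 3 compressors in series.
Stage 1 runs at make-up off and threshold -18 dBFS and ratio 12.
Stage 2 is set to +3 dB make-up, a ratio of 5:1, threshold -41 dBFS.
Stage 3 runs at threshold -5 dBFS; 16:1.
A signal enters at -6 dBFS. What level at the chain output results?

-33.2 dBFS

Stage 1: overshoot 12 dB → 12/12 = 1 dB → -17 dBFS.
Stage 2: 24 dB above -41 dBFS, reduced 5:1 to 4.8 dB above → -36.2 dBFS; +3 dB make-up → -33.2 dBFS.
Stage 3: below threshold (-33.2 ≤ -5); passes unchanged; output -33.2 dBFS.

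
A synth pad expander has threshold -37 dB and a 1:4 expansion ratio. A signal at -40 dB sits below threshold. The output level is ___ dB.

Undershoot = (-37) − (-40) = 3 dB.
At 1:4, that expands to 12 dB under threshold.
Output = -37 − 12 = -49 dB.

-49 dB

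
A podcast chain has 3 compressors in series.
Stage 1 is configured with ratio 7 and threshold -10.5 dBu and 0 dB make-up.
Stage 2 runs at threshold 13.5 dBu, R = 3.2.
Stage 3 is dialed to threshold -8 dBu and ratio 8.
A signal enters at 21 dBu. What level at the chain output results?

Stage 1: overshoot 31.5 dB → 31.5/7 = 4.5 dB → -6 dBu.
Stage 2: -6 dBu ≤ 13.5 dBu, so stage 2 doesn't engage; output -6 dBu.
Stage 3: overshoot 2 dB → 2/8 = 0.25 dB → -7.75 dBu.

-7.75 dBu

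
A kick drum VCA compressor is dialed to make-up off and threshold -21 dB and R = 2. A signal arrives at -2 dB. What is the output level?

-11.5 dB

-2 dB sits 19 dB over threshold.
The 19 dB excess becomes 9.5 dB after 2:1 reduction.
Output = -21 + 9.5 = -11.5 dB.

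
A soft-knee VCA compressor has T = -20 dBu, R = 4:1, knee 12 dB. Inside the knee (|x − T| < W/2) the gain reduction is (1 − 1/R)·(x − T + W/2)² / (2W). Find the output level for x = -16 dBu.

-19.125 dBu

x − T + W/2 = -16 − (-20) + 6 = 10.
GR = (1 − 1/4) × 10² / 24 = 0.75 × 100 / 24 = 3.125 dB.
Output = -16 − 3.125 = -19.125 dBu.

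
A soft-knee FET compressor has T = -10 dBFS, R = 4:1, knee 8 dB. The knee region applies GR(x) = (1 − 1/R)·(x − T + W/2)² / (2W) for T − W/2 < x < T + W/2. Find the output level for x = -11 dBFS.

x − T + W/2 = -11 − (-10) + 4 = 3.
GR = (1 − 1/4) × 3² / 16 = 0.75 × 9 / 16 = 0.421875 dB.
Output = -11 − 0.421875 = -11.421875 dBFS.

-11.421875 dBFS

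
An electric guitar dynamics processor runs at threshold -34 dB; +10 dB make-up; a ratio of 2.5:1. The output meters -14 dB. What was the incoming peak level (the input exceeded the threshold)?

-9 dB

Before make-up, the level was -14 − 10 = -24 dB.
Post-compression overshoot = -24 − (-34) = 10 dB.
Undo the ratio: input overshoot = 10 × 2.5 = 25 dB, giving input = -9 dB.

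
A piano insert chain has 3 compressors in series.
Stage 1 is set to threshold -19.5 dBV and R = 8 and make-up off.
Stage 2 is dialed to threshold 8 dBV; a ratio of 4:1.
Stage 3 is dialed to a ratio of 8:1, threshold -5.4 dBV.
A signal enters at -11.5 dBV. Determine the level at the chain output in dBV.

Stage 1: overshoot 8 dB → 8/8 = 1 dB → -18.5 dBV.
Stage 2: -18.5 dBV is at or below the 8 dBV threshold — no compression; output -18.5 dBV.
Stage 3: below threshold (-18.5 ≤ -5.4); passes unchanged; output -18.5 dBV.

-18.5 dBV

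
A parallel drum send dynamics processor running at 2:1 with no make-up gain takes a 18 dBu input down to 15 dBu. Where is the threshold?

Input is 6 dB above T (since output overshoot × R = input overshoot: (15 − T)·2 = 18 − T gives T = 12 dBu).
Check: 12 + (18 − 12)/2 = 12 + 3 = 15 dBu. ✓

12 dBu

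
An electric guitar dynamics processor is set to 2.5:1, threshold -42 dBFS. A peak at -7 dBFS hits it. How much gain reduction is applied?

21 dB

The signal is 35 dB above threshold.
A 2.5:1 ratio leaves 14 dB of that excess.
So the signal is attenuated by 35 − 14 = 21 dB.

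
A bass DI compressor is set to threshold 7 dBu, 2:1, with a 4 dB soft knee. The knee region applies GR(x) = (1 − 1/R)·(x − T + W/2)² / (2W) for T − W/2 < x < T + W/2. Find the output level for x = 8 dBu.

7.4375 dBu

x − T + W/2 = 8 − 7 + 2 = 3.
GR = (1 − 1/2) × 3² / 8 = 0.5 × 9 / 8 = 0.5625 dB.
Output = 8 − 0.5625 = 7.4375 dBu.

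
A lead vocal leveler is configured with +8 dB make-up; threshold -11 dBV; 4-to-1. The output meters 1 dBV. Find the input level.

Before make-up, the level was 1 − 8 = -7 dBV.
Post-compression overshoot = -7 − (-11) = 4 dB.
Before 4:1 compression the overshoot was 4 × 4 = 16 dB, so input = -11 + 16 = 5 dBV.

5 dBV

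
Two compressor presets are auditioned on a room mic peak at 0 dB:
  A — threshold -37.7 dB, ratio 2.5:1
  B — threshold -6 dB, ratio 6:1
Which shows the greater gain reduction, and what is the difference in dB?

A: overshoot 37.7 dB → output overshoot 15.08 dB → GR 22.62 dB.
B: overshoot 6 dB → output overshoot 1 dB → GR 5 dB.
A reduces 17.62 dB more.

A, by 17.62 dB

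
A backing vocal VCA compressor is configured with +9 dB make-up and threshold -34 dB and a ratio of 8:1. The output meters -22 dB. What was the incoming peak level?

Before make-up, the level was -22 − 9 = -31 dB.
Post-compression overshoot = -31 − (-34) = 3 dB.
Before 8:1 compression the overshoot was 3 × 8 = 24 dB, so input = -34 + 24 = -10 dB.

-10 dB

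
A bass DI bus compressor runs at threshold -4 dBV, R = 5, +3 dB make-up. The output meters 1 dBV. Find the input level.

6 dBV

Remove make-up: 1 − 3 = -2 dBV.
Post-compression overshoot = -2 − (-4) = 2 dB.
Input overshoot = R × output overshoot = 10 dB → input = -4 + 10 = 6 dBV.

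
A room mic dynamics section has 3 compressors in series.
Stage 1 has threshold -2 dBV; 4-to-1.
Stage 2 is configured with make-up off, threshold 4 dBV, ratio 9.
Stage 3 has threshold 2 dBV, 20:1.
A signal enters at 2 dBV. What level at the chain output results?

Stage 1: 4 dB above -2 dBV, reduced 4:1 to 1 dB above → -1 dBV.
Stage 2: -1 dBV is at or below the 4 dBV threshold — no compression; output -1 dBV.
Stage 3: below threshold (-1 ≤ 2); passes unchanged; output -1 dBV.

-1 dBV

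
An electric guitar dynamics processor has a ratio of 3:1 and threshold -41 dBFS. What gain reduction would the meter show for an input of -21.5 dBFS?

13 dB

The signal is 19.5 dB above threshold.
After 3:1 compression the overshoot becomes 19.5/3 = 6.5 dB.
So the signal is attenuated by 19.5 − 6.5 = 13 dB.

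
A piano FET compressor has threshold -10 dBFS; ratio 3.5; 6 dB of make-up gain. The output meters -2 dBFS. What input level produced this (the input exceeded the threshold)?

Stripping the +6 dB make-up gives -8 dBFS at the gain stage.
The compressed level sits -8 − (-10) = 2 dB over threshold.
Before 3.5:1 compression the overshoot was 2 × 3.5 = 7 dB, so input = -10 + 7 = -3 dBFS.

-3 dBFS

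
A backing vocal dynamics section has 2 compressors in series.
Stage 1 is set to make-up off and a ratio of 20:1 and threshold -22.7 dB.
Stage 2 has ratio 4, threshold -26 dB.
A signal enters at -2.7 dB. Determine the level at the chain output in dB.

-24.925 dB

Stage 1: -2.7 dB is 20 dB over -22.7 dB; at 20:1 that becomes 1 dB over, giving -21.7 dB.
Stage 2: overshoot 4.3 dB → 4.3/4 = 1.075 dB → -24.925 dB.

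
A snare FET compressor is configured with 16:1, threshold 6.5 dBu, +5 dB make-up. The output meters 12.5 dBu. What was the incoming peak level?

Stripping the +5 dB make-up gives 7.5 dBu at the gain stage.
The compressed level sits 7.5 − 6.5 = 1 dB over threshold.
Before 16:1 compression the overshoot was 1 × 16 = 16 dB, so input = 6.5 + 16 = 22.5 dBu.

22.5 dBu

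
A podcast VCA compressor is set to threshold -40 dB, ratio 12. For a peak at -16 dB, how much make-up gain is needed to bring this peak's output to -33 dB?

5 dB

The peak compresses to -40 + 24/12 = -38 dB.
To reach -33 dB requires -33 − (-38) = 5 dB of make-up.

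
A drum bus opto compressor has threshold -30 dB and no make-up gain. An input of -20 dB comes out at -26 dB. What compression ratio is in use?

Input overshoot = -20 − (-30) = 10 dB; output overshoot = -26 − (-30) = 4 dB.
Ratio = 10 / 4 = 2.5.

2.5:1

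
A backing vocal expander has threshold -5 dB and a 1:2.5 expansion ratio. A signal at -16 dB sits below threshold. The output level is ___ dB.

Undershoot = (-5) − (-16) = 11 dB.
At 1:2.5, that expands to 27.5 dB under threshold.
Output = -5 − 27.5 = -32.5 dB.

-32.5 dB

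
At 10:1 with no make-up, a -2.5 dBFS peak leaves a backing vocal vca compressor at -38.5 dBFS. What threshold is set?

-42.5 dBFS

Input is 40 dB above T (since output overshoot × R = input overshoot: (-38.5 − T)·10 = -2.5 − T gives T = -42.5 dBFS).
Check: -42.5 + (-2.5 − (-42.5))/10 = -42.5 + 4 = -38.5 dBFS. ✓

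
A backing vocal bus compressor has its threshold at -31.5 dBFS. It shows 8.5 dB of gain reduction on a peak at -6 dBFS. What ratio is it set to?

Input overshoot = -6 − (-31.5) = 25.5 dB.
Output overshoot = 25.5 − 8.5 = 17 dB.
Ratio = input overshoot / output overshoot = 25.5 / 17 = 1.5.

1.5:1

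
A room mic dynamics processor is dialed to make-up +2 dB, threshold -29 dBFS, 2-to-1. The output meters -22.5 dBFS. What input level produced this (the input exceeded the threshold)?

-20 dBFS

Stripping the +2 dB make-up gives -24.5 dBFS at the gain stage.
That's 4.5 dB above the -29 dBFS threshold.
Undo the ratio: input overshoot = 4.5 × 2 = 9 dB, giving input = -20 dBFS.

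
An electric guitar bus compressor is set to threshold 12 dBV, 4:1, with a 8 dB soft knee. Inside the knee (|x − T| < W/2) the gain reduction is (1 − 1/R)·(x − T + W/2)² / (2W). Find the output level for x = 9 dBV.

8.953125 dBV

x − T + W/2 = 9 − 12 + 4 = 1.
GR = (1 − 1/4) × 1² / 16 = 0.75 × 1 / 16 = 0.046875 dB.
Output = 9 − 0.046875 = 8.953125 dBV.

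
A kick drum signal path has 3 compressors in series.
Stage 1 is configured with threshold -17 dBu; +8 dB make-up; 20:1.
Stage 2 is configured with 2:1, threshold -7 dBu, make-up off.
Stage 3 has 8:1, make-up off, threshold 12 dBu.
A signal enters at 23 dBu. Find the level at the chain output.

-7 dBu

Stage 1: 23 dBu is 40 dB over -17 dBu; at 20:1 that becomes 2 dB over, giving -15 dBu; +8 dB make-up → -7 dBu.
Stage 2: -7 dBu ≤ -7 dBu, so stage 2 doesn't engage; output -7 dBu.
Stage 3: below threshold (-7 ≤ 12); passes unchanged; output -7 dBu.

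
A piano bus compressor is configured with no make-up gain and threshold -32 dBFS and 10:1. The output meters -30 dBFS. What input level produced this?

-12 dBFS

The compressed level sits -30 − (-32) = 2 dB over threshold.
Input overshoot = R × output overshoot = 20 dB → input = -32 + 20 = -12 dBFS.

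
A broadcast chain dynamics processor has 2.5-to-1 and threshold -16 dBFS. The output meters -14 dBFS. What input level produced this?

-11 dBFS

That's 2 dB above the -16 dBFS threshold.
Undo the ratio: input overshoot = 2 × 2.5 = 5 dB, giving input = -11 dBFS.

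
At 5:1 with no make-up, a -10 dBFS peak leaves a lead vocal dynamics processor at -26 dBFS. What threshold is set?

Let T be the threshold. Output overshoot = (input overshoot)/R, so -26 − T = (-10 − T)/5.
5·(-26 − T) = -10 − T → 4·T = -130 − (-10) = -120.
T = -120/4 = -30 dBFS.

-30 dBFS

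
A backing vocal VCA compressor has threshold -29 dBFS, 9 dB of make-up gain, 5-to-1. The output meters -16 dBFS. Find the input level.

Stripping the +9 dB make-up gives -25 dBFS at the gain stage.
Post-compression overshoot = -25 − (-29) = 4 dB.
Undo the ratio: input overshoot = 4 × 5 = 20 dB, giving input = -9 dBFS.

-9 dBFS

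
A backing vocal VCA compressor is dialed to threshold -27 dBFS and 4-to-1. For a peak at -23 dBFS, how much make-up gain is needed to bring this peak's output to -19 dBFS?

7 dB

Overshoot 4 dB → 4/4 = 1 dB after compression, so the compressed level is -27 + 1 = -26 dBFS.
Make-up = target − compressed = -19 − (-26) = 7 dB.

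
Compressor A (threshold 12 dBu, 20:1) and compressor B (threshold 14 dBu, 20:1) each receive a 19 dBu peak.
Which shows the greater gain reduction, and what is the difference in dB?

A: GR = 7 − 7/20 = 6.65 dB.
B: GR = 5 − 5/20 = 4.75 dB.
A reduces 1.9 dB more.

A, by 1.9 dB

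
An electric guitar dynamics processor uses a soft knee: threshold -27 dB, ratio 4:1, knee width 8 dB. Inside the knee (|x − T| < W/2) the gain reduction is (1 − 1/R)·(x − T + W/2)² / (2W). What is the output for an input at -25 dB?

-26.6875 dB

x − T + W/2 = -25 − (-27) + 4 = 6.
GR = (1 − 1/4) × 6² / 16 = 0.75 × 36 / 16 = 1.6875 dB.
Output = -25 − 1.6875 = -26.6875 dB.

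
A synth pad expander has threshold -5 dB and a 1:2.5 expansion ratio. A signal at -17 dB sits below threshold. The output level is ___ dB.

The input is 12 dB below the -5 dB threshold.
A 1:2.5 expander multiplies undershoot by 2.5: 12 × 2.5 = 30 dB below threshold.
Output = -5 − 30 = -35 dB.

-35 dB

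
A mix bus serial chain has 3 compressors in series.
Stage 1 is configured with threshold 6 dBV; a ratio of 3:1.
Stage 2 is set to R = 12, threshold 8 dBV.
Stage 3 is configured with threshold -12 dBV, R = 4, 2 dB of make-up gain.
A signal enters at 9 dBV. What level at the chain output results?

Stage 1: overshoot 3 dB → 3/3 = 1 dB → 7 dBV.
Stage 2: 7 dBV ≤ 8 dBV, so stage 2 doesn't engage; output 7 dBV.
Stage 3: 7 dBV is 19 dB over -12 dBV; at 4:1 that becomes 4.75 dB over, giving -7.25 dBV; +2 dB make-up → -5.25 dBV.

-5.25 dBV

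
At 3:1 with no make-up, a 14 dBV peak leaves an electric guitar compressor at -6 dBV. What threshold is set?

-16 dBV

Let T be the threshold. Output overshoot = (input overshoot)/R, so -6 − T = (14 − T)/3.
3·(-6 − T) = 14 − T → 2·T = -18 − 14 = -32.
T = -32/2 = -16 dBV.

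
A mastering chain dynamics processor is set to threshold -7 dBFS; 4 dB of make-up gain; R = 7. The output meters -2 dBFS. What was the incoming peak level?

0 dBFS

Stripping the +4 dB make-up gives -6 dBFS at the gain stage.
Post-compression overshoot = -6 − (-7) = 1 dB.
Input overshoot = R × output overshoot = 7 dB → input = -7 + 7 = 0 dBFS.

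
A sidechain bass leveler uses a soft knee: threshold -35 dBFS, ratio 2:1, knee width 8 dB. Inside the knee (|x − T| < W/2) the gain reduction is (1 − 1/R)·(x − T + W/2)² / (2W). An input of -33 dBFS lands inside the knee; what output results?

-34.125 dBFS

x − T + W/2 = -33 − (-35) + 4 = 6.
GR = (1 − 1/2) × 6² / 16 = 0.5 × 36 / 16 = 1.125 dB.
Output = -33 − 1.125 = -34.125 dBFS.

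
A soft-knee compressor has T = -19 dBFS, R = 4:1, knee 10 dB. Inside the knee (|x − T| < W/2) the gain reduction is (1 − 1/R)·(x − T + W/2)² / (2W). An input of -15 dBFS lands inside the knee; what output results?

x − T + W/2 = -15 − (-19) + 5 = 9.
GR = (1 − 1/4) × 9² / 20 = 0.75 × 81 / 20 = 3.0375 dB.
Output = -15 − 3.0375 = -18.0375 dBFS.

-18.0375 dBFS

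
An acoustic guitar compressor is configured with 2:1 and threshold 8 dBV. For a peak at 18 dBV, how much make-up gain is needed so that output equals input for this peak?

Without make-up, output = threshold + overshoot/2 = 8 + 5 = 13 dBV.
Gap to target: 5 dB.

5 dB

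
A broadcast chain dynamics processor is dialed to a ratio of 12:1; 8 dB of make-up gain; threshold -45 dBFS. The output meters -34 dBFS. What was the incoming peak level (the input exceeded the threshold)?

-9 dBFS

Before make-up, the level was -34 − 8 = -42 dBFS.
Post-compression overshoot = -42 − (-45) = 3 dB.
Before 12:1 compression the overshoot was 3 × 12 = 36 dB, so input = -45 + 36 = -9 dBFS.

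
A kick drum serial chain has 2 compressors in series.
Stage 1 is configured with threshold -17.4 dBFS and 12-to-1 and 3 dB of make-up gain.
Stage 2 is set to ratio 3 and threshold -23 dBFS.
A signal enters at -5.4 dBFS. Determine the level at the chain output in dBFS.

-19.8 dBFS

Stage 1: overshoot 12 dB → 12/12 = 1 dB → -16.4 dBFS; +3 dB make-up → -13.4 dBFS.
Stage 2: overshoot 9.6 dB → 9.6/3 = 3.2 dB → -19.8 dBFS.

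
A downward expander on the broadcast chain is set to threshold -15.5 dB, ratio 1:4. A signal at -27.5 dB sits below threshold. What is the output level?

Undershoot = (-15.5) − (-27.5) = 12 dB.
At 1:4, that expands to 48 dB under threshold.
Output = -15.5 − 48 = -63.5 dB.

-63.5 dB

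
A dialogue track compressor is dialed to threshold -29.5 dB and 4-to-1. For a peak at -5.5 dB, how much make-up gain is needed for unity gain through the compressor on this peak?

Without make-up, output = threshold + overshoot/4 = -29.5 + 6 = -23.5 dB.
Gap to target: 18 dB.

18 dB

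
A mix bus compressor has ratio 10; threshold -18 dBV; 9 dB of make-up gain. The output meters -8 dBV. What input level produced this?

-8 dBV

Stripping the +9 dB make-up gives -17 dBV at the gain stage.
That's 1 dB above the -18 dBV threshold.
Undo the ratio: input overshoot = 1 × 10 = 10 dB, giving input = -8 dBV.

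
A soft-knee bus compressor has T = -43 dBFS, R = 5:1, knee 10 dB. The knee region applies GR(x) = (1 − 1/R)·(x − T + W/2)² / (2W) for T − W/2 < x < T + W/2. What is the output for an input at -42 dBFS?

x − T + W/2 = -42 − (-43) + 5 = 6.
GR = (1 − 1/5) × 6² / 20 = 0.8 × 36 / 20 = 1.44 dB.
Output = -42 − 1.44 = -43.44 dBFS.

-43.44 dBFS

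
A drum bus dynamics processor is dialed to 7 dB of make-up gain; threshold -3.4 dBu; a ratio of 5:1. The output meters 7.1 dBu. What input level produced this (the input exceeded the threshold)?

Stripping the +7 dB make-up gives 0.1 dBu at the gain stage.
That's 3.5 dB above the -3.4 dBu threshold.
Undo the ratio: input overshoot = 3.5 × 5 = 17.5 dB, giving input = 14.1 dBu.

14.1 dBu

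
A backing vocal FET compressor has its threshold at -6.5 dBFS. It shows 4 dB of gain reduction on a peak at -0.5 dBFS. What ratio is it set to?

3:1

Input overshoot = -0.5 − (-6.5) = 6 dB.
Output overshoot = 6 − 4 = 2 dB.
Ratio = input overshoot / output overshoot = 6 / 2 = 3.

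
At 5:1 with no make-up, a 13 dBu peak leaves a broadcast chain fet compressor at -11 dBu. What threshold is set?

Input is 30 dB above T (since output overshoot × R = input overshoot: (-11 − T)·5 = 13 − T gives T = -17 dBu).
Check: -17 + (13 − (-17))/5 = -17 + 6 = -11 dBu. ✓

-17 dBu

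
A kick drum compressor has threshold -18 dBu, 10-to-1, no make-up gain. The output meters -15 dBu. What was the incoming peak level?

The compressed level sits -15 − (-18) = 3 dB over threshold.
Before 10:1 compression the overshoot was 3 × 10 = 30 dB, so input = -18 + 30 = 12 dBu.

12 dBu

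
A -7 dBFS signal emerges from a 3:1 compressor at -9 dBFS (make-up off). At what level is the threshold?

-10 dBFS

Gain reduction = -7 − (-9) = 2 dB; output overshoot = GR / (R − 1) = 2 / 2 = 1 dB.
Threshold = output − output overshoot = -9 − 1 = -10 dBFS.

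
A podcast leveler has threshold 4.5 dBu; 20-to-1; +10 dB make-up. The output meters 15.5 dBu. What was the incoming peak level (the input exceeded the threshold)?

Remove make-up: 15.5 − 10 = 5.5 dBu.
The compressed level sits 5.5 − 4.5 = 1 dB over threshold.
Before 20:1 compression the overshoot was 1 × 20 = 20 dB, so input = 4.5 + 20 = 24.5 dBu.

24.5 dBu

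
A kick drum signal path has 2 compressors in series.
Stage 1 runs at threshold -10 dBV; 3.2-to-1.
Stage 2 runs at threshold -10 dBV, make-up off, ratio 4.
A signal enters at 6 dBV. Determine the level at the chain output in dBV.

-8.75 dBV

Stage 1: overshoot 16 dB → 16/3.2 = 5 dB → -5 dBV.
Stage 2: 5 dB above -10 dBV, reduced 4:1 to 1.25 dB above → -8.75 dBV.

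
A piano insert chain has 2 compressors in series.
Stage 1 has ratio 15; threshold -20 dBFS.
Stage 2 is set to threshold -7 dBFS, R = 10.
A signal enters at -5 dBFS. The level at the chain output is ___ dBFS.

-19 dBFS

Stage 1: overshoot 15 dB → 15/15 = 1 dB → -19 dBFS.
Stage 2: -19 dBFS ≤ -7 dBFS, so stage 2 doesn't engage; output -19 dBFS.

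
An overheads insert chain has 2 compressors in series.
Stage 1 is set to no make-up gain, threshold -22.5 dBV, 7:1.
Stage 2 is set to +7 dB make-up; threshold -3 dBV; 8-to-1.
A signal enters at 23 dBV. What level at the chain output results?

Stage 1: overshoot 45.5 dB → 45.5/7 = 6.5 dB → -16 dBV.
Stage 2: -16 dBV ≤ -3 dBV, so stage 2 doesn't engage; make-up brings it to -9 dBV.

-9 dBV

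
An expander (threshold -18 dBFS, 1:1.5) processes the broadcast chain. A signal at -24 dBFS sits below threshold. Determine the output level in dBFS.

-27 dBFS

The input is 6 dB below the -18 dBFS threshold.
A 1:1.5 expander multiplies undershoot by 1.5: 6 × 1.5 = 9 dB below threshold.
Output = -18 − 9 = -27 dBFS.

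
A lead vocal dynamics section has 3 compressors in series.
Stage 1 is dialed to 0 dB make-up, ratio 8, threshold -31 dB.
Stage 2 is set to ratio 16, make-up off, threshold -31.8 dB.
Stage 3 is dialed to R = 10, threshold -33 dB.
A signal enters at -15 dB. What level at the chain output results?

Stage 1: 16 dB above -31 dB, reduced 8:1 to 2 dB above → -29 dB.
Stage 2: -29 dB is 2.8 dB over -31.8 dB; at 16:1 that becomes 0.175 dB over, giving -31.625 dB.
Stage 3: overshoot 1.375 dB → 1.375/10 = 0.1375 dB → -32.8625 dB.

-32.8625 dB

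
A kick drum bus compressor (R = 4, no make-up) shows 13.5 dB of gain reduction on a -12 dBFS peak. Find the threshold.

Let T be the threshold. Output overshoot = (input overshoot)/R, so -25.5 − T = (-12 − T)/4.
4·(-25.5 − T) = -12 − T → 3·T = -102 − (-12) = -90.
T = -90/3 = -30 dBFS.

-30 dBFS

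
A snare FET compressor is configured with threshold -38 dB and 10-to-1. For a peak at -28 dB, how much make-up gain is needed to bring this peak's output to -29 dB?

Without make-up, output = threshold + overshoot/10 = -38 + 1 = -37 dB.
Gap to target: 8 dB.

8 dB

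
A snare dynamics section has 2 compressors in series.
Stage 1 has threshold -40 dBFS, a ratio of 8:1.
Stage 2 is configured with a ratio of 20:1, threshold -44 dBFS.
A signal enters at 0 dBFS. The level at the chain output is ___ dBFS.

-43.55 dBFS

Stage 1: 40 dB above -40 dBFS, reduced 8:1 to 5 dB above → -35 dBFS.
Stage 2: 9 dB above -44 dBFS, reduced 20:1 to 0.45 dB above → -43.55 dBFS.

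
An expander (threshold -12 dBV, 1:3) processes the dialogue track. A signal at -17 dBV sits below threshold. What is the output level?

-27 dBV

Undershoot = (-12) − (-17) = 5 dB.
At 1:3, that expands to 15 dB under threshold.
Output = -12 − 15 = -27 dBV.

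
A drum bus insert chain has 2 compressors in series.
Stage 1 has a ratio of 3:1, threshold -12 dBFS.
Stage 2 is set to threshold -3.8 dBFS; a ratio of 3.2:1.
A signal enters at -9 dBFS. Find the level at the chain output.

Stage 1: overshoot 3 dB → 3/3 = 1 dB → -11 dBFS.
Stage 2: -11 dBFS is at or below the -3.8 dBFS threshold — no compression; output -11 dBFS.

-11 dBFS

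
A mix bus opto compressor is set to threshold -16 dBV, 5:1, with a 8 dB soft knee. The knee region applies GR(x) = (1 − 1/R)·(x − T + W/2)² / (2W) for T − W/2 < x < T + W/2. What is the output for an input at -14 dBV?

x − T + W/2 = -14 − (-16) + 4 = 6.
GR = (1 − 1/5) × 6² / 16 = 0.8 × 36 / 16 = 1.8 dB.
Output = -14 − 1.8 = -15.8 dBV.

-15.8 dBV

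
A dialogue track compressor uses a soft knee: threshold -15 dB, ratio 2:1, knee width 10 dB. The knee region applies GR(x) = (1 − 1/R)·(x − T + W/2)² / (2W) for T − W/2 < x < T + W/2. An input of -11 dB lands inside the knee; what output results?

-13.025 dB

x − T + W/2 = -11 − (-15) + 5 = 9.
GR = (1 − 1/2) × 9² / 20 = 0.5 × 81 / 20 = 2.025 dB.
Output = -11 − 2.025 = -13.025 dB.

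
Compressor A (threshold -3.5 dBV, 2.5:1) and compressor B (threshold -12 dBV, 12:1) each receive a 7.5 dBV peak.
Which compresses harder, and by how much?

B, by 11.275 dB

A: GR = 11 − 11/2.5 = 6.6 dB.
B: GR = 19.5 − 19.5/12 = 17.875 dB.
Difference: 11.275 dB in favour of B.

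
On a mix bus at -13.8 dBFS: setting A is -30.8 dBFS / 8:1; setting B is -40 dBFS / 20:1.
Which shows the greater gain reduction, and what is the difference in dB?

A: overshoot 17 dB → output overshoot 2.125 dB → GR 14.875 dB.
B: overshoot 26.2 dB → output overshoot 1.31 dB → GR 24.89 dB.
Difference: 10.015 dB in favour of B.

B, by 10.015 dB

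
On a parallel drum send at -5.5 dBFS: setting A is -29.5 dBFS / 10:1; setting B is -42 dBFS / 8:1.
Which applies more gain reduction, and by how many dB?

B, by 10.3375 dB

A: overshoot 24 dB → output overshoot 2.4 dB → GR 21.6 dB.
B: overshoot 36.5 dB → output overshoot 4.5625 dB → GR 31.9375 dB.
B reduces 10.3375 dB more.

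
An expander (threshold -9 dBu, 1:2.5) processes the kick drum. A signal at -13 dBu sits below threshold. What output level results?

-19 dBu

Undershoot = (-9) − (-13) = 4 dB.
At 1:2.5, that expands to 10 dB under threshold.
Output = -9 − 10 = -19 dBu.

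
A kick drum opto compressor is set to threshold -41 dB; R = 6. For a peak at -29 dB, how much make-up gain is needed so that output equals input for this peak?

Overshoot 12 dB → 12/6 = 2 dB after compression, so the compressed level is -41 + 2 = -39 dB.
Make-up = target − compressed = -29 − (-39) = 10 dB.

10 dB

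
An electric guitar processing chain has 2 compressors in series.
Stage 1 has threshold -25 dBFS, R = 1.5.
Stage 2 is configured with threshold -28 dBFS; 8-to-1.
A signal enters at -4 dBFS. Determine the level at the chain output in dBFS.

Stage 1: 21 dB above -25 dBFS, reduced 1.5:1 to 14 dB above → -11 dBFS.
Stage 2: overshoot 17 dB → 17/8 = 2.125 dB → -25.875 dBFS.

-25.875 dBFS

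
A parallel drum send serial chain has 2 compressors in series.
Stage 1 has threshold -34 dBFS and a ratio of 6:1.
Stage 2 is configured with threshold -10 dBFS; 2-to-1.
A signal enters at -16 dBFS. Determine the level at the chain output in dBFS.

Stage 1: 18 dB above -34 dBFS, reduced 6:1 to 3 dB above → -31 dBFS.
Stage 2: below threshold (-31 ≤ -10); passes unchanged; output -31 dBFS.

-31 dBFS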